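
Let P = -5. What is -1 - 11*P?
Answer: 54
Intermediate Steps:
-1 - 11*P = -1 - 11*(-5) = -1 + 55 = 54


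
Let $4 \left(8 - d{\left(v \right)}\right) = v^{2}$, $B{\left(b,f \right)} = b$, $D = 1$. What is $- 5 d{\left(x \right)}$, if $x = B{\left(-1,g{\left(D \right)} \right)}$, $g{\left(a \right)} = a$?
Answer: $- \frac{155}{4} \approx -38.75$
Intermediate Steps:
$x = -1$
$d{\left(v \right)} = 8 - \frac{v^{2}}{4}$
$- 5 d{\left(x \right)} = - 5 \left(8 - \frac{\left(-1\right)^{2}}{4}\right) = - 5 \left(8 - \frac{1}{4}\right) = \left(-5\right) \frac{31}{4} = - \frac{155}{4}$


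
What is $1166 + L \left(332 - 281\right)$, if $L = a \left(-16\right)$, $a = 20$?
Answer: $-15154$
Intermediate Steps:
$L = -320$ ($L = 20 \left(-16\right) = -320$)
$1166 + L \left(332 - 281\right) = 1166 - 320 \left(332 - 281\right) = 1166 - 16320 = -15154$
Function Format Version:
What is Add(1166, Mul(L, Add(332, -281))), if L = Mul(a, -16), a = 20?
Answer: -15154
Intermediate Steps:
L = -320 (L = Mul(20, -16) = -320)
Add(1166, Mul(L, Add(332, -281))) = Add(1166, Mul(-320, Add(332, -281))) = Add(1166, Mul(-320, 51)) = Add(1166, -16320) = -15154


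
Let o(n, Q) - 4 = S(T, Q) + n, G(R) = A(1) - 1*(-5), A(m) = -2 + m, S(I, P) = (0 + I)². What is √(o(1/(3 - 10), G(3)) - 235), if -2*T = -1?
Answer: I*√45255/14 ≈ 15.195*I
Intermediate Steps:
T = ½ (T = -½*(-1) = ½ ≈ 0.50000)
S(I, P) = I²
G(R) = 4 (G(R) = (-2 + 1) - 1*(-5) = -1 + 5 = 4)
o(n, Q) = 17/4 + n (o(n, Q) = 4 + ((½)² + n) = 4 + (¼ + n) = 17/4 + n)
√(o(1/(3 - 10), G(3)) - 235) = √((17/4 + 1/(3 - 10)) - 235) = √((17/4 + 1/(-7)) - 235) = √((17/4 - ⅐) - 235) = √(115/28 - 235) = √(-6465/28) = I*√45255/14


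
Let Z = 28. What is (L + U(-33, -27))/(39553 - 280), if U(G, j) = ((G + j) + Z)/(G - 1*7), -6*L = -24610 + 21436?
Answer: 883/65455 ≈ 0.013490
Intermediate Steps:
L = 529 (L = -(-24610 + 21436)/6 = -⅙*(-3174) = 529)
U(G, j) = (28 + G + j)/(-7 + G) (U(G, j) = ((G + j) + 28)/(G - 1*7) = (28 + G + j)/(G - 7) = (28 + G + j)/(-7 + G))
(L + U(-33, -27))/(39553 - 280) = (529 + (28 - 33 - 27)/(-7 - 33))/(39553 - 280) = (529 - 32/(-40))/39273 = (529 - 1/40*(-32))*(1/39273) = (529 + ⅘)*(1/39273) = (2649/5)*(1/39273) = 883/65455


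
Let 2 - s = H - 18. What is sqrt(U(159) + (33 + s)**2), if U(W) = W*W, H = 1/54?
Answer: sqrt(81904717)/54 ≈ 167.59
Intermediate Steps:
H = 1/54 ≈ 0.018519
U(W) = W**2
s = 1079/54 (s = 2 - (1/54 - 18) = 2 - 1*(-971/54) = 2 + 971/54 = 1079/54 ≈ 19.981)
sqrt(U(159) + (33 + s)**2) = sqrt(159**2 + (33 + 1079/54)**2) = sqrt(25281 + (2861/54)**2) = sqrt(25281 + 8185321/2916) = sqrt(81904717/2916) = sqrt(81904717)/54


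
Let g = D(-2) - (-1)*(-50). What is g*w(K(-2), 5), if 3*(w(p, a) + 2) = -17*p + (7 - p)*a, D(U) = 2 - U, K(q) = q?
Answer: -3358/3 ≈ -1119.3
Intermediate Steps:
w(p, a) = -2 - 17*p/3 + a*(7 - p)/3 (w(p, a) = -2 + (-17*p + (7 - p)*a)/3 = -2 + (-17*p + a*(7 - p))/3 = -2 + (-17*p/3 + a*(7 - p)/3) = -2 - 17*p/3 + a*(7 - p)/3)
g = -46 (g = (2 - 1*(-2)) - (-1)*(-50) = (2 + 2) - 1*50 = 4 - 50 = -46)
g*w(K(-2), 5) = -46*(-2 - 17/3*(-2) + (7/3)*5 - ⅓*5*(-2)) = -46*(-2 + 34/3 + 35/3 + 10/3) = -46*73/3 = -3358/3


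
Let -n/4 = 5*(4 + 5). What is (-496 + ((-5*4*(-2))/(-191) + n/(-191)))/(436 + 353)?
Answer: -31532/50233 ≈ -0.62772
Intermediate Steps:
n = -180 (n = -20*(4 + 5) = -20*9 = -4*45 = -180)
(-496 + ((-5*4*(-2))/(-191) + n/(-191)))/(436 + 353) = (-496 + ((-5*4*(-2))/(-191) - 180/(-191)))/(436 + 353) = (-496 + (-20*(-2)*(-1/191) - 180*(-1/191)))/789 = (-496 + (40*(-1/191) + 180/191))*(1/789) = (-496 + (-40/191 + 180/191))*(1/789) = (-496 + 140/191)*(1/789) = -94596/191*1/789 = -31532/50233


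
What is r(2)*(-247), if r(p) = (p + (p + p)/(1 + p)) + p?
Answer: -3952/3 ≈ -1317.3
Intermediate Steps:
r(p) = 2*p + 2*p/(1 + p) (r(p) = (p + (2*p)/(1 + p)) + p = (p + 2*p/(1 + p)) + p = 2*p + 2*p/(1 + p))
r(2)*(-247) = (2*2*(2 + 2)/(1 + 2))*(-247) = (2*2*4/3)*(-247) = (2*2*(⅓)*4)*(-247) = (16/3)*(-247) = -3952/3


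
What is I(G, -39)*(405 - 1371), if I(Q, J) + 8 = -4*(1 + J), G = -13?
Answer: -139104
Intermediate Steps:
I(Q, J) = -12 - 4*J (I(Q, J) = -8 - 4*(1 + J) = -8 + (-4 - 4*J) = -12 - 4*J)
I(G, -39)*(405 - 1371) = (-12 - 4*(-39))*(405 - 1371) = (-12 + 156)*(-966) = 144*(-966) = -139104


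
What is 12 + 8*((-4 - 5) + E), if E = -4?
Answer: -92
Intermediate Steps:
12 + 8*((-4 - 5) + E) = 12 + 8*((-4 - 5) - 4) = 12 + 8*(-9 - 4) = 12 + 8*(-13) = 12 - 104 = -92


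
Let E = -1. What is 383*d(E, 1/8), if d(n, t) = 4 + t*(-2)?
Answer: 5745/4 ≈ 1436.3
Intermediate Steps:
d(n, t) = 4 - 2*t
383*d(E, 1/8) = 383*(4 - 2/8) = 383*(4 - 2*⅛) = 383*(4 - ¼) = 383*(15/4) = 5745/4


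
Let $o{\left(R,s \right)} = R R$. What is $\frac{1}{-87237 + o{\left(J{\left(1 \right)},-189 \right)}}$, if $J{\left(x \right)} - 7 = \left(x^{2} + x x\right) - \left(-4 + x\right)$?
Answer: $- \frac{1}{87093} \approx -1.1482 \cdot 10^{-5}$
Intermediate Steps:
$J{\left(x \right)} = 11 - x + 2 x^{2}$ ($J{\left(x \right)} = 7 - \left(-4 + x - x^{2} - x x\right) = 7 - \left(-4 + x - 2 x^{2}\right) = 7 + \left(4 - x + 2 x^{2}\right) = 11 - x + 2 x^{2}$)
$o{\left(R,s \right)} = R^{2}$
$\frac{1}{-87237 + o{\left(J{\left(1 \right)},-189 \right)}} = \frac{1}{-87237 + \left(11 - 1 + 2 \cdot 1^{2}\right)^{2}} = \frac{1}{-87237 + \left(11 - 1 + 2 \cdot 1\right)^{2}} = \frac{1}{-87237 + \left(11 - 1 + 2\right)^{2}} = \frac{1}{-87237 + 12^{2}} = \frac{1}{-87237 + 144} = \frac{1}{-87093} = - \frac{1}{87093}$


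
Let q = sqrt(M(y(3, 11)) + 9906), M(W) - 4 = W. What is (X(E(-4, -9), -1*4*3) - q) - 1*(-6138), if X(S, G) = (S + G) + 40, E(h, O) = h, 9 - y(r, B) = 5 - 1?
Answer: 6162 - sqrt(9915) ≈ 6062.4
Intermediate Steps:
y(r, B) = 5 (y(r, B) = 9 - (5 - 1) = 9 - 1*4 = 9 - 4 = 5)
M(W) = 4 + W
q = sqrt(9915) (q = sqrt((4 + 5) + 9906) = sqrt(9 + 9906) = sqrt(9915) ≈ 99.574)
X(S, G) = 40 + G + S (X(S, G) = (G + S) + 40 = 40 + G + S)
(X(E(-4, -9), -1*4*3) - q) - 1*(-6138) = ((40 - 1*4*3 - 4) - sqrt(9915)) - 1*(-6138) = ((40 - 4*3 - 4) - sqrt(9915)) + 6138 = ((40 - 12 - 4) - sqrt(9915)) + 6138 = (24 - sqrt(9915)) + 6138 = 6162 - sqrt(9915)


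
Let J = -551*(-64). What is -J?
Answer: -35264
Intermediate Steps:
J = 35264
-J = -1*35264 = -35264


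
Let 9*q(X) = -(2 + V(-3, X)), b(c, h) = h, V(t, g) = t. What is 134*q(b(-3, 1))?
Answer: 134/9 ≈ 14.889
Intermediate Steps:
q(X) = 1/9 (q(X) = (-(2 - 3))/9 = (-1*(-1))/9 = (1/9)*1 = 1/9)
134*q(b(-3, 1)) = 134*(1/9) = 134/9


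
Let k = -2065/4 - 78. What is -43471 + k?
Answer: -176261/4 ≈ -44065.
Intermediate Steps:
k = -2377/4 (k = -2065/4 - 78 = -2377/4 ≈ -594.25)
-43471 + k = -43471 - 2377/4 = -176261/4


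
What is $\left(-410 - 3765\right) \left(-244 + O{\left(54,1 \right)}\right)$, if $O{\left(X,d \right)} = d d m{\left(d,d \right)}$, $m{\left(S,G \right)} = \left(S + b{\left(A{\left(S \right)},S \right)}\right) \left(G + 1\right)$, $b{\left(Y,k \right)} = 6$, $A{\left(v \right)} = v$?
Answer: $960250$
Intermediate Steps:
$m{\left(S,G \right)} = \left(1 + G\right) \left(6 + S\right)$ ($m{\left(S,G \right)} = \left(S + 6\right) \left(G + 1\right) = \left(6 + S\right) \left(1 + G\right) = \left(1 + G\right) \left(6 + S\right)$)
$O{\left(X,d \right)} = d^{2} \left(6 + d^{2} + 7 d\right)$ ($O{\left(X,d \right)} = d d \left(6 + d + 6 d + d d\right) = d^{2} \left(6 + d + 6 d + d^{2}\right) = d^{2} \left(6 + d^{2} + 7 d\right)$)
$\left(-410 - 3765\right) \left(-244 + O{\left(54,1 \right)}\right) = \left(-410 - 3765\right) \left(-244 + 1^{2} \left(6 + 1^{2} + 7 \cdot 1\right)\right) = \left(-410 - 3765\right) \left(-244 + 1 \left(6 + 1 + 7\right)\right) = - 4175 \left(-244 + 1 \cdot 14\right) = - 4175 \left(-244 + 14\right) = \left(-4175\right) \left(-230\right) = 960250$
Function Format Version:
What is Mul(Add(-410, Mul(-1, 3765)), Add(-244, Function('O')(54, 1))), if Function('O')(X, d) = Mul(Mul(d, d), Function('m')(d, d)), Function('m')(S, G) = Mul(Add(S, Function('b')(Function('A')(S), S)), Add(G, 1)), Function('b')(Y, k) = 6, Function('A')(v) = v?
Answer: 960250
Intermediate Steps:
Function('m')(S, G) = Mul(Add(1, G), Add(6, S)) (Function('m')(S, G) = Mul(Add(S, 6), Add(G, 1)) = Mul(Add(6, S), Add(1, G)) = Mul(Add(1, G), Add(6, S)))
Function('O')(X, d) = Mul(Pow(d, 2), Add(6, Pow(d, 2), Mul(7, d))) (Function('O')(X, d) = Mul(Mul(d, d), Add(6, d, Mul(6, d), Mul(d, d))) = Mul(Pow(d, 2), Add(6, d, Mul(6, d), Pow(d, 2))) = Mul(Pow(d, 2), Add(6, Pow(d, 2), Mul(7, d))))
Mul(Add(-410, Mul(-1, 3765)), Add(-244, Function('O')(54, 1))) = Mul(Add(-410, Mul(-1, 3765)), Add(-244, Mul(Pow(1, 2), Add(6, Pow(1, 2), Mul(7, 1))))) = Mul(Add(-410, -3765), Add(-244, Mul(1, Add(6, 1, 7)))) = Mul(-4175, Add(-244, Mul(1, 14))) = Mul(-4175, Add(-244, 14)) = Mul(-4175, -230) = 960250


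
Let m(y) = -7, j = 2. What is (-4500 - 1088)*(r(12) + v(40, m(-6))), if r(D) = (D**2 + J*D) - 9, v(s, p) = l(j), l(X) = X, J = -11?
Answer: -27940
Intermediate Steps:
v(s, p) = 2
r(D) = -9 + D**2 - 11*D (r(D) = (D**2 - 11*D) - 9 = -9 + D**2 - 11*D)
(-4500 - 1088)*(r(12) + v(40, m(-6))) = (-4500 - 1088)*((-9 + 12**2 - 11*12) + 2) = -5588*((-9 + 144 - 132) + 2) = -5588*(3 + 2) = -5588*5 = -27940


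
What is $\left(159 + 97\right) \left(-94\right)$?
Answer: $-24064$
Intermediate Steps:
$\left(159 + 97\right) \left(-94\right) = 256 \left(-94\right) = -24064$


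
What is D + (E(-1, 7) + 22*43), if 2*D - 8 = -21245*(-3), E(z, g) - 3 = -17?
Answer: 65607/2 ≈ 32804.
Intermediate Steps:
E(z, g) = -14 (E(z, g) = 3 - 17 = -14)
D = 63743/2 (D = 4 + (-21245*(-3))/2 = 4 + (½)*63735 = 4 + 63735/2 = 63743/2 ≈ 31872.)
D + (E(-1, 7) + 22*43) = 63743/2 + (-14 + 22*43) = 63743/2 + (-14 + 946) = 63743/2 + 932 = 65607/2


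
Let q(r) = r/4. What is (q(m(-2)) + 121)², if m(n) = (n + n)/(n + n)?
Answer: 235225/16 ≈ 14702.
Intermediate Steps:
m(n) = 1 (m(n) = (2*n)/((2*n)) = (2*n)*(1/(2*n)) = 1)
q(r) = r/4 (q(r) = r*(¼) = r/4)
(q(m(-2)) + 121)² = ((¼)*1 + 121)² = (¼ + 121)² = (485/4)² = 235225/16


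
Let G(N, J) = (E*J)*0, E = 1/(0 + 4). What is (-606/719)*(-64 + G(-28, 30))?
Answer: 38784/719 ≈ 53.942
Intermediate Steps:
E = ¼ (E = 1/4 = ¼ ≈ 0.25000)
G(N, J) = 0 (G(N, J) = (J/4)*0 = 0)
(-606/719)*(-64 + G(-28, 30)) = (-606/719)*(-64 + 0) = -606*1/719*(-64) = -606/719*(-64) = 38784/719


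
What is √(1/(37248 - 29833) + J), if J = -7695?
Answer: 2*I*√105772053490/7415 ≈ 87.721*I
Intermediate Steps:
√(1/(37248 - 29833) + J) = √(1/(37248 - 29833) - 7695) = √(1/7415 - 7695) = √(-57058424/7415) = 2*I*√105772053490/7415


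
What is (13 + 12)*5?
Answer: 125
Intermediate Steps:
(13 + 12)*5 = 25*5 = 125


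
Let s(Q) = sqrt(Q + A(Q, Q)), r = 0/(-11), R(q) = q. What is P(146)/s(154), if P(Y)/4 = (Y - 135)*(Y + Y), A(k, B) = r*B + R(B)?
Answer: 584*sqrt(77)/7 ≈ 732.08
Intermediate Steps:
r = 0 (r = 0*(-1/11) = 0)
A(k, B) = B (A(k, B) = 0*B + B = 0 + B = B)
P(Y) = 8*Y*(-135 + Y) (P(Y) = 4*((Y - 135)*(Y + Y)) = 4*((-135 + Y)*(2*Y)) = 4*(2*Y*(-135 + Y)) = 8*Y*(-135 + Y))
s(Q) = sqrt(2)*sqrt(Q) (s(Q) = sqrt(Q + Q) = sqrt(2*Q) = sqrt(2)*sqrt(Q))
P(146)/s(154) = (8*146*(-135 + 146))/((sqrt(2)*sqrt(154))) = (8*146*11)/((2*sqrt(77))) = 12848*(sqrt(77)/154) = 584*sqrt(77)/7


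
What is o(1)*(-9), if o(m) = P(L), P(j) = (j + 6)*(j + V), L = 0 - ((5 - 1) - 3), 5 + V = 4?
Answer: 90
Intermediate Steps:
V = -1 (V = -5 + 4 = -1)
L = -1 (L = 0 - (4 - 3) = 0 - 1*1 = 0 - 1 = -1)
P(j) = (-1 + j)*(6 + j) (P(j) = (j + 6)*(j - 1) = (6 + j)*(-1 + j) = (-1 + j)*(6 + j))
o(m) = -10 (o(m) = -6 + (-1)**2 + 5*(-1) = -6 + 1 - 5 = -10)
o(1)*(-9) = -10*(-9) = 90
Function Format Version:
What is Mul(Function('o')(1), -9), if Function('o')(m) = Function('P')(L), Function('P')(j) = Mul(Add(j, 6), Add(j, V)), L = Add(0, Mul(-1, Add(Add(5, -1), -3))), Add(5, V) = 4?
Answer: 90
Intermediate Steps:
V = -1 (V = Add(-5, 4) = -1)
L = -1 (L = Add(0, Mul(-1, Add(4, -3))) = Add(0, Mul(-1, 1)) = Add(0, -1) = -1)
Function('P')(j) = Mul(Add(-1, j), Add(6, j)) (Function('P')(j) = Mul(Add(j, 6), Add(j, -1)) = Mul(Add(6, j), Add(-1, j)) = Mul(Add(-1, j), Add(6, j)))
Function('o')(m) = -10 (Function('o')(m) = Add(-6, Pow(-1, 2), Mul(5, -1)) = Add(-6, 1, -5) = -10)
Mul(Function('o')(1), -9) = Mul(-10, -9) = 90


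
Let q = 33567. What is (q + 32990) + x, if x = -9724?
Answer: 56833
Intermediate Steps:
(q + 32990) + x = (33567 + 32990) - 9724 = 66557 - 9724 = 56833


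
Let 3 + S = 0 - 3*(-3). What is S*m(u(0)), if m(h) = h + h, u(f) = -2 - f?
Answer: -24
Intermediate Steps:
m(h) = 2*h
S = 6 (S = -3 + (0 - 3*(-3)) = -3 + (0 + 9) = -3 + 9 = 6)
S*m(u(0)) = 6*(2*(-2 - 1*0)) = 6*(2*(-2 + 0)) = 6*(2*(-2)) = 6*(-4) = -24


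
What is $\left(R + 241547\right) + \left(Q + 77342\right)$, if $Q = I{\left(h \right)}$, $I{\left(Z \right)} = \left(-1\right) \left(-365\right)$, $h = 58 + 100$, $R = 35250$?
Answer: $354504$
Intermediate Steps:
$h = 158$
$I{\left(Z \right)} = 365$
$Q = 365$
$\left(R + 241547\right) + \left(Q + 77342\right) = \left(35250 + 241547\right) + \left(365 + 77342\right) = 276797 + 77707 = 354504$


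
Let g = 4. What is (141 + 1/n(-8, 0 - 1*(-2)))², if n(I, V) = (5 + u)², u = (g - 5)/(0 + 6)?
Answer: 14069992689/707281 ≈ 19893.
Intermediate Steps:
u = -⅙ (u = (4 - 5)/(0 + 6) = -1/6 = -1*⅙ = -⅙ ≈ -0.16667)
n(I, V) = 841/36 (n(I, V) = (5 - ⅙)² = (29/6)² = 841/36)
(141 + 1/n(-8, 0 - 1*(-2)))² = (141 + 1/(841/36))² = (141 + 36/841)² = (118617/841)² = 14069992689/707281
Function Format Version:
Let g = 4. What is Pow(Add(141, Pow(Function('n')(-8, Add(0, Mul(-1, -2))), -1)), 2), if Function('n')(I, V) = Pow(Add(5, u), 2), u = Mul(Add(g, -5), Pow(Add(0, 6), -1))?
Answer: Rational(14069992689, 707281) ≈ 19893.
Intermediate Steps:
u = Rational(-1, 6) (u = Mul(Add(4, -5), Pow(Add(0, 6), -1)) = Mul(-1, Pow(6, -1)) = Mul(-1, Rational(1, 6)) = Rational(-1, 6) ≈ -0.16667)
Function('n')(I, V) = Rational(841, 36) (Function('n')(I, V) = Pow(Add(5, Rational(-1, 6)), 2) = Pow(Rational(29, 6), 2) = Rational(841, 36))
Pow(Add(141, Pow(Function('n')(-8, Add(0, Mul(-1, -2))), -1)), 2) = Pow(Add(141, Pow(Rational(841, 36), -1)), 2) = Pow(Add(141, Rational(36, 841)), 2) = Pow(Rational(118617, 841), 2) = Rational(14069992689, 707281)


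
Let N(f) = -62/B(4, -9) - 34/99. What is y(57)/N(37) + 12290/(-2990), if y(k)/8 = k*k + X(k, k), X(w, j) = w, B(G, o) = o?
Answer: 3620791/897 ≈ 4036.6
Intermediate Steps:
N(f) = 72/11 (N(f) = -62/(-9) - 34/99 = -62*(-1/9) - 34*1/99 = 62/9 - 34/99 = 72/11)
y(k) = 8*k + 8*k**2 (y(k) = 8*(k*k + k) = 8*(k**2 + k) = 8*(k + k**2) = 8*k + 8*k**2)
y(57)/N(37) + 12290/(-2990) = (8*57*(1 + 57))/(72/11) + 12290/(-2990) = (8*57*58)*(11/72) + 12290*(-1/2990) = 26448*(11/72) - 1229/299 = 12122/3 - 1229/299 = 3620791/897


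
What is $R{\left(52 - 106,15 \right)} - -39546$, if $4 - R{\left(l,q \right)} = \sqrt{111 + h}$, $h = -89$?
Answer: $39550 - \sqrt{22} \approx 39545.0$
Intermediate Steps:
$R{\left(l,q \right)} = 4 - \sqrt{22}$ ($R{\left(l,q \right)} = 4 - \sqrt{111 - 89} = 4 - \sqrt{22}$)
$R{\left(52 - 106,15 \right)} - -39546 = \left(4 - \sqrt{22}\right) - -39546 = \left(4 - \sqrt{22}\right) + 39546 = 39550 - \sqrt{22}$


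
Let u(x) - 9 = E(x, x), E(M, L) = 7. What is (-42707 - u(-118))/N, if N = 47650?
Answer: -42723/47650 ≈ -0.89660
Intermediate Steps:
u(x) = 16 (u(x) = 9 + 7 = 16)
(-42707 - u(-118))/N = (-42707 - 1*16)/47650 = (-42707 - 16)*(1/47650) = -42723*1/47650 = -42723/47650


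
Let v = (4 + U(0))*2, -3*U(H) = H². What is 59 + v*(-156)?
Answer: -1189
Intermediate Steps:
U(H) = -H²/3
v = 8 (v = (4 - ⅓*0²)*2 = (4 - ⅓*0)*2 = (4 + 0)*2 = 4*2 = 8)
59 + v*(-156) = 59 + 8*(-156) = 59 - 1248 = -1189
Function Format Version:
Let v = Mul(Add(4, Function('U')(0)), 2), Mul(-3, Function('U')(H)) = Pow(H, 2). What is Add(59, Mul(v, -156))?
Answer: -1189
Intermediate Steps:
Function('U')(H) = Mul(Rational(-1, 3), Pow(H, 2))
v = 8 (v = Mul(Add(4, Mul(Rational(-1, 3), Pow(0, 2))), 2) = Mul(Add(4, Mul(Rational(-1, 3), 0)), 2) = Mul(Add(4, 0), 2) = Mul(4, 2) = 8)
Add(59, Mul(v, -156)) = Add(59, Mul(8, -156)) = Add(59, -1248) = -1189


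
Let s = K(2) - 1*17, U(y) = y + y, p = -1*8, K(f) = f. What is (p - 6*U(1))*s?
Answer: 300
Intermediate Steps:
p = -8
U(y) = 2*y
s = -15 (s = 2 - 1*17 = 2 - 17 = -15)
(p - 6*U(1))*s = (-8 - 12)*(-15) = -20*(-15) = 300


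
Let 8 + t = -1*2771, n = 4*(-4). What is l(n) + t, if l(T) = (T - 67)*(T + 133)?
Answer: -12490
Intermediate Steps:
n = -16
t = -2779 (t = -8 - 1*2771 = -8 - 2771 = -2779)
l(T) = (-67 + T)*(133 + T)
l(n) + t = (-8911 + (-16)² + 66*(-16)) - 2779 = (-8911 + 256 - 1056) - 2779 = -9711 - 2779 = -12490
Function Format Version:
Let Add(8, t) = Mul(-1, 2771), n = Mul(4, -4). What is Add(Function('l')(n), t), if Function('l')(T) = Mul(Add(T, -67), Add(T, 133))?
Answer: -12490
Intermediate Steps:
n = -16
t = -2779 (t = Add(-8, Mul(-1, 2771)) = Add(-8, -2771) = -2779)
Function('l')(T) = Mul(Add(-67, T), Add(133, T))
Add(Function('l')(n), t) = Add(Add(-8911, Pow(-16, 2), Mul(66, -16)), -2779) = Add(Add(-8911, 256, -1056), -2779) = Add(-9711, -2779) = -12490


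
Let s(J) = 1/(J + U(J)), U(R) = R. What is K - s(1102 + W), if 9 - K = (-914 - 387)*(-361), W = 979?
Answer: -1954691625/4162 ≈ -4.6965e+5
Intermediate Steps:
s(J) = 1/(2*J) (s(J) = 1/(J + J) = 1/(2*J))
K = -469652 (K = 9 - (-914 - 387)*(-361) = 9 - (-1301)*(-361) = 9 - 1*469661 = 9 - 469661 = -469652)
K - s(1102 + W) = -469652 - 1/(2*(1102 + 979)) = -469652 - 1/(2*2081) = -469652 - 1*1/4162 = -469652 - 1/4162 = -1954691625/4162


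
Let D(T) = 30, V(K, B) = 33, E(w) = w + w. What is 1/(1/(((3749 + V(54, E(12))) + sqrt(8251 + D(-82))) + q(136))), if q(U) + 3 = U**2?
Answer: 22366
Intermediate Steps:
E(w) = 2*w
q(U) = -3 + U**2
1/(1/(((3749 + V(54, E(12))) + sqrt(8251 + D(-82))) + q(136))) = 1/(1/(((3749 + 33) + sqrt(8251 + 30)) + (-3 + 136**2))) = 1/(1/((3782 + sqrt(8281)) + (-3 + 18496))) = 1/(1/((3782 + 91) + 18493)) = 1/(1/(3873 + 18493)) = 1/(1/22366) = 22366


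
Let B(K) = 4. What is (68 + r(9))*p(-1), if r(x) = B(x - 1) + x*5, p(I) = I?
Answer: -117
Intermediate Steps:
r(x) = 4 + 5*x (r(x) = 4 + x*5 = 4 + 5*x)
(68 + r(9))*p(-1) = (68 + (4 + 5*9))*(-1) = (68 + (4 + 45))*(-1) = (68 + 49)*(-1) = 117*(-1) = -117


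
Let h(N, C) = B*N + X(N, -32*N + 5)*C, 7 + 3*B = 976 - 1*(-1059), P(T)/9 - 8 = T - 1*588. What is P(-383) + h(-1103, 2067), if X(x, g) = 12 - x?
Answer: 1550410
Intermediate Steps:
P(T) = -5220 + 9*T (P(T) = 72 + 9*(T - 1*588) = 72 + 9*(T - 588) = 72 + 9*(-588 + T) = 72 + (-5292 + 9*T) = -5220 + 9*T)
B = 676 (B = -7/3 + (976 - 1*(-1059))/3 = -7/3 + (976 + 1059)/3 = -7/3 + (⅓)*2035 = -7/3 + 2035/3 = 676)
h(N, C) = 676*N + C*(12 - N) (h(N, C) = 676*N + (12 - N)*C = 676*N + C*(12 - N))
P(-383) + h(-1103, 2067) = (-5220 + 9*(-383)) + (676*(-1103) - 1*2067*(-12 - 1103)) = (-5220 - 3447) + (-745628 - 1*2067*(-1115)) = -8667 + (-745628 + 2304705) = -8667 + 1559077 = 1550410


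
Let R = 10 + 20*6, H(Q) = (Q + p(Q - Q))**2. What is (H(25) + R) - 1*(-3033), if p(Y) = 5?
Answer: 4063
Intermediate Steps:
H(Q) = (5 + Q)**2 (H(Q) = (Q + 5)**2 = (5 + Q)**2)
R = 130 (R = 10 + 120 = 130)
(H(25) + R) - 1*(-3033) = ((5 + 25)**2 + 130) - 1*(-3033) = (30**2 + 130) + 3033 = (900 + 130) + 3033 = 1030 + 3033 = 4063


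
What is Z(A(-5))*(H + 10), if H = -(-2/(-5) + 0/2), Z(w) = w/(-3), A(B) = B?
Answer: 16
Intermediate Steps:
Z(w) = -w/3 (Z(w) = w*(-1/3) = -w/3)
H = -2/5 (H = -(-2*(-1/5) + 0*(1/2)) = -(2/5 + 0) = -1*2/5 = -2/5 ≈ -0.40000)
Z(A(-5))*(H + 10) = (-1/3*(-5))*(-2/5 + 10) = (5/3)*(48/5) = 16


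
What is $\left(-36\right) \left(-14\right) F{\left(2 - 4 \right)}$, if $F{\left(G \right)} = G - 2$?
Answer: $-2016$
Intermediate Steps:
$F{\left(G \right)} = -2 + G$ ($F{\left(G \right)} = G - 2 = -2 + G$)
$\left(-36\right) \left(-14\right) F{\left(2 - 4 \right)} = \left(-36\right) \left(-14\right) \left(-2 + \left(2 - 4\right)\right) = 504 \left(-2 + \left(2 - 4\right)\right) = 504 \left(-2 - 2\right) = 504 \left(-4\right) = -2016$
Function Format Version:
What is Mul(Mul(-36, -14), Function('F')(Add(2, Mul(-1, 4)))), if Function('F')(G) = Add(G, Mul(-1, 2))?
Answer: -2016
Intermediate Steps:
Function('F')(G) = Add(-2, G) (Function('F')(G) = Add(G, -2) = Add(-2, G))
Mul(Mul(-36, -14), Function('F')(Add(2, Mul(-1, 4)))) = Mul(Mul(-36, -14), Add(-2, Add(2, Mul(-1, 4)))) = Mul(504, Add(-2, Add(2, -4))) = Mul(504, Add(-2, -2)) = Mul(504, -4) = -2016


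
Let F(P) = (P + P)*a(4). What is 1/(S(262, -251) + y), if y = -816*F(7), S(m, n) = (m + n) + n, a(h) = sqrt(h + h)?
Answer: 5/21750096 - 119*sqrt(2)/5437524 ≈ -3.0720e-5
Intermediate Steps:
a(h) = sqrt(2)*sqrt(h) (a(h) = sqrt(2*h) = sqrt(2)*sqrt(h))
F(P) = 4*P*sqrt(2) (F(P) = (P + P)*(sqrt(2)*sqrt(4)) = (2*P)*(sqrt(2)*2) = (2*P)*(2*sqrt(2)) = 4*P*sqrt(2))
S(m, n) = m + 2*n
y = -22848*sqrt(2) (y = -3264*7*sqrt(2) = -22848*sqrt(2) ≈ -32312.)
1/(S(262, -251) + y) = 1/((262 + 2*(-251)) - 22848*sqrt(2)) = 1/((262 - 502) - 22848*sqrt(2)) = 1/(-240 - 22848*sqrt(2))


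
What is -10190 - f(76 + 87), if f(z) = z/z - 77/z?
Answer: -1661056/163 ≈ -10191.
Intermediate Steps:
f(z) = 1 - 77/z
-10190 - f(76 + 87) = -10190 - (-77 + (76 + 87))/(76 + 87) = -10190 - (-77 + 163)/163 = -10190 - 86/163 = -1661056/163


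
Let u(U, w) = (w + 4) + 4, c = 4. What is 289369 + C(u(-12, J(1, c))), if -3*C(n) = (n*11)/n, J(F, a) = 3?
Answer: 868096/3 ≈ 2.8937e+5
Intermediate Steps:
u(U, w) = 8 + w (u(U, w) = (4 + w) + 4 = 8 + w)
C(n) = -11/3 (C(n) = -n*11/(3*n) = -11*n/(3*n) = -⅓*11 = -11/3)
289369 + C(u(-12, J(1, c))) = 289369 - 11/3 = 868096/3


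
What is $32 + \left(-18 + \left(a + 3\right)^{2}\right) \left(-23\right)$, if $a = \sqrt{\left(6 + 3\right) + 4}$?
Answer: $-60 - 138 \sqrt{13} \approx -557.57$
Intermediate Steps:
$a = \sqrt{13}$ ($a = \sqrt{9 + 4} = \sqrt{13} \approx 3.6056$)
$32 + \left(-18 + \left(a + 3\right)^{2}\right) \left(-23\right) = 32 + \left(-18 + \left(\sqrt{13} + 3\right)^{2}\right) \left(-23\right) = 32 + \left(-18 + \left(3 + \sqrt{13}\right)^{2}\right) \left(-23\right) = 32 + \left(414 - 23 \left(3 + \sqrt{13}\right)^{2}\right) = 446 - 23 \left(3 + \sqrt{13}\right)^{2}$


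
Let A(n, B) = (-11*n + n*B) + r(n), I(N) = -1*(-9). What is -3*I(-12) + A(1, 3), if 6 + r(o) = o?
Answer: -40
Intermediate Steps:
r(o) = -6 + o
I(N) = 9
A(n, B) = -6 - 10*n + B*n (A(n, B) = (-11*n + n*B) + (-6 + n) = (-11*n + B*n) + (-6 + n) = -6 - 10*n + B*n)
-3*I(-12) + A(1, 3) = -3*9 + (-6 - 10*1 + 3*1) = -27 + (-6 - 10 + 3) = -27 - 13 = -40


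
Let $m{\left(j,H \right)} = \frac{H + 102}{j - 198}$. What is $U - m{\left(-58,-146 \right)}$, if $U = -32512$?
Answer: $- \frac{2080779}{64} \approx -32512.0$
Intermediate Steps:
$m{\left(j,H \right)} = \frac{102 + H}{-198 + j}$
$U - m{\left(-58,-146 \right)} = -32512 - \frac{102 - 146}{-198 - 58} = -32512 - \frac{1}{-256} \left(-44\right) = -32512 - \left(- \frac{1}{256}\right) \left(-44\right) = -32512 - \frac{11}{64} = - \frac{2080779}{64}$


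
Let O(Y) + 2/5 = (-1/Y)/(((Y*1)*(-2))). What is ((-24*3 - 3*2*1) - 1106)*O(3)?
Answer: 18352/45 ≈ 407.82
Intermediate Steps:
O(Y) = -⅖ + 1/(2*Y²) (O(Y) = -⅖ + (-1/Y)/(((Y*1)*(-2))) = -⅖ + (-1/Y)/((Y*(-2))) = -⅖ + (-1/Y)/((-2*Y)) = -⅖ + (-1/Y)*(-1/(2*Y)) = -⅖ + 1/(2*Y²))
((-24*3 - 3*2*1) - 1106)*O(3) = ((-24*3 - 3*2*1) - 1106)*(-⅖ + (½)/3²) = ((-72 - 6*1) - 1106)*(-⅖ + (½)*(⅑)) = ((-72 - 6) - 1106)*(-⅖ + 1/18) = (-78 - 1106)*(-31/90) = -1184*(-31/90) = 18352/45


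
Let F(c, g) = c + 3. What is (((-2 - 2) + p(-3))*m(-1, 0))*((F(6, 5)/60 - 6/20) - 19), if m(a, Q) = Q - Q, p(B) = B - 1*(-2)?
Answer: 0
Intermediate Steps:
p(B) = 2 + B (p(B) = B + 2 = 2 + B)
m(a, Q) = 0
F(c, g) = 3 + c
(((-2 - 2) + p(-3))*m(-1, 0))*((F(6, 5)/60 - 6/20) - 19) = (((-2 - 2) + (2 - 3))*0)*(((3 + 6)/60 - 6/20) - 19) = ((-4 - 1)*0)*((9*(1/60) - 6*1/20) - 19) = (-5*0)*((3/20 - 3/10) - 19) = 0*(-3/20 - 19) = 0*(-383/20) = 0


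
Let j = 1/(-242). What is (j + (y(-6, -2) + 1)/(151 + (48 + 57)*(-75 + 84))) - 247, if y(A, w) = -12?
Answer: -32758031/132616 ≈ -247.01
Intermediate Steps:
j = -1/242 ≈ -0.0041322
(j + (y(-6, -2) + 1)/(151 + (48 + 57)*(-75 + 84))) - 247 = (-1/242 + (-12 + 1)/(151 + (48 + 57)*(-75 + 84))) - 247 = (-1/242 - 11/(151 + 105*9)) - 247 = (-1/242 - 11/(151 + 945)) - 247 = (-1/242 - 11/1096) - 247 = -1879/132616 - 247 = -32758031/132616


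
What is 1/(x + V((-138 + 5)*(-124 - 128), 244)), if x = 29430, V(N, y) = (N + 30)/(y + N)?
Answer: 16880/496795173 ≈ 3.3978e-5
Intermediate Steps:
V(N, y) = (30 + N)/(N + y)
1/(x + V((-138 + 5)*(-124 - 128), 244)) = 1/(29430 + (30 + (-138 + 5)*(-124 - 128))/((-138 + 5)*(-124 - 128) + 244)) = 1/(29430 + (30 - 133*(-252))/(-133*(-252) + 244)) = 1/(29430 + (30 + 33516)/(33516 + 244)) = 1/(29430 + 33546/33760) = 1/(29430 + (1/33760)*33546) = 1/(29430 + 16773/16880) = 1/(496795173/16880) = 16880/496795173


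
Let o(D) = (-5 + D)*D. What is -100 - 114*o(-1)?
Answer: -784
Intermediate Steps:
o(D) = D*(-5 + D)
-100 - 114*o(-1) = -100 - (-114)*(-5 - 1) = -100 - (-114)*(-6) = -100 - 114*6 = -100 - 684 = -784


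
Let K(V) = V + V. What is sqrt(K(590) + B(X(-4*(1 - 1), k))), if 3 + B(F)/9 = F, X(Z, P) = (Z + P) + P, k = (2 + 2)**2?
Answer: sqrt(1441) ≈ 37.961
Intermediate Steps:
K(V) = 2*V
k = 16 (k = 4**2 = 16)
X(Z, P) = Z + 2*P (X(Z, P) = (P + Z) + P = Z + 2*P)
B(F) = -27 + 9*F
sqrt(K(590) + B(X(-4*(1 - 1), k))) = sqrt(2*590 + (-27 + 9*(-4*(1 - 1) + 2*16))) = sqrt(1180 + (-27 + 9*(-4*0 + 32))) = sqrt(1180 + (-27 + 9*(0 + 32))) = sqrt(1180 + (-27 + 9*32)) = sqrt(1180 + (-27 + 288)) = sqrt(1180 + 261) = sqrt(1441)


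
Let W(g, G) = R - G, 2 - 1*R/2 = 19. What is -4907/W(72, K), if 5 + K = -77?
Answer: -4907/48 ≈ -102.23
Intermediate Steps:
R = -34 (R = 4 - 2*19 = 4 - 38 = -34)
K = -82 (K = -5 - 77 = -82)
W(g, G) = -34 - G
-4907/W(72, K) = -4907/(-34 - 1*(-82)) = -4907/(-34 + 82) = -4907/48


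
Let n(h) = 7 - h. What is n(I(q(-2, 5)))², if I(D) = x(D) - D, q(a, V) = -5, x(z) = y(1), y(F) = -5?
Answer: 49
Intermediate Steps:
x(z) = -5
I(D) = -5 - D
n(I(q(-2, 5)))² = (7 - (-5 - 1*(-5)))² = (7 - (-5 + 5))² = (7 - 1*0)² = (7 + 0)² = 7² = 49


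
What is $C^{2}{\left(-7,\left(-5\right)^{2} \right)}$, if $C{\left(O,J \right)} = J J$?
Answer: $390625$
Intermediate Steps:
$C{\left(O,J \right)} = J^{2}$
$C^{2}{\left(-7,\left(-5\right)^{2} \right)} = \left(\left(\left(-5\right)^{2}\right)^{2}\right)^{2} = \left(25^{2}\right)^{2} = 625^{2} = 390625$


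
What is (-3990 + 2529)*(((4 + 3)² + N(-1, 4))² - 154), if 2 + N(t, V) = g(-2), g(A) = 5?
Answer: -3725550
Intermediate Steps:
N(t, V) = 3 (N(t, V) = -2 + 5 = 3)
(-3990 + 2529)*(((4 + 3)² + N(-1, 4))² - 154) = (-3990 + 2529)*(((4 + 3)² + 3)² - 154) = -1461*((7² + 3)² - 154) = -1461*((49 + 3)² - 154) = -1461*(52² - 154) = -1461*(2704 - 154) = -1461*2550 = -3725550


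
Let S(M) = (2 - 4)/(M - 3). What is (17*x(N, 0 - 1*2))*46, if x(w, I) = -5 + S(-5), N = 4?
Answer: -7429/2 ≈ -3714.5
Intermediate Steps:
S(M) = -2/(-3 + M)
x(w, I) = -19/4 (x(w, I) = -5 - 2/(-3 - 5) = -5 - 2/(-8) = -5 - 2*(-⅛) = -5 + ¼ = -19/4)
(17*x(N, 0 - 1*2))*46 = (17*(-19/4))*46 = -323/4*46 = -7429/2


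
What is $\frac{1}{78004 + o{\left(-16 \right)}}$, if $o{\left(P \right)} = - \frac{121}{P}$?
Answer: $\frac{16}{1248185} \approx 1.2819 \cdot 10^{-5}$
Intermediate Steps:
$\frac{1}{78004 + o{\left(-16 \right)}} = \frac{1}{78004 - \frac{121}{-16}} = \frac{1}{78004 - - \frac{121}{16}} = \frac{1}{78004 + \frac{121}{16}} = \frac{1}{\frac{1248185}{16}} = \frac{16}{1248185}$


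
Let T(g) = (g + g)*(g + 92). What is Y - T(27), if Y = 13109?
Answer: 6683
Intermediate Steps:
T(g) = 2*g*(92 + g) (T(g) = (2*g)*(92 + g) = 2*g*(92 + g))
Y - T(27) = 13109 - 2*27*(92 + 27) = 13109 - 2*27*119 = 13109 - 1*6426 = 13109 - 6426 = 6683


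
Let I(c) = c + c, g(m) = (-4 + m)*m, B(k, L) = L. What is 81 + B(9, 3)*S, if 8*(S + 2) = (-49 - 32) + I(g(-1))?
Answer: 387/8 ≈ 48.375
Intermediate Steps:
g(m) = m*(-4 + m)
I(c) = 2*c
S = -87/8 (S = -2 + ((-49 - 32) + 2*(-(-4 - 1)))/8 = -2 + (-81 + 2*(-1*(-5)))/8 = -2 + (-81 + 2*5)/8 = -2 + (-81 + 10)/8 = -2 + (⅛)*(-71) = -2 - 71/8 = -87/8 ≈ -10.875)
81 + B(9, 3)*S = 81 + 3*(-87/8) = 81 - 261/8 = 387/8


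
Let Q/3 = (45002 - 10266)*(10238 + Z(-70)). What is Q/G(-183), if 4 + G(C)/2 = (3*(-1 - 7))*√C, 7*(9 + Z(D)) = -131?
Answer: -930994272/46123 + 5585965632*I*√183/46123 ≈ -20185.0 + 1.6383e+6*I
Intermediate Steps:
Z(D) = -194/7 (Z(D) = -9 + (⅐)*(-131) = -9 - 131/7 = -194/7)
G(C) = -8 - 48*√C (G(C) = -8 + 2*((3*(-1 - 7))*√C) = -8 + 2*((3*(-8))*√C) = -8 + 2*(-24*√C) = -8 - 48*√C)
Q = 7447954176/7 (Q = 3*((45002 - 10266)*(10238 - 194/7)) = 3*(34736*(71472/7)) = 3*(2482651392/7) = 7447954176/7 ≈ 1.0640e+9)
Q/G(-183) = 7447954176/(7*(-8 - 48*I*√183))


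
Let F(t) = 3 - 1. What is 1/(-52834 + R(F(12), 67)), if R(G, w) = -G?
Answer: -1/52836 ≈ -1.8926e-5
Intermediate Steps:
F(t) = 2
1/(-52834 + R(F(12), 67)) = 1/(-52834 - 1*2) = 1/(-52834 - 2) = 1/(-52836) = -1/52836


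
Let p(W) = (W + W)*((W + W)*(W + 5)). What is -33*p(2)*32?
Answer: -118272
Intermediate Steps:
p(W) = 4*W²*(5 + W) (p(W) = (2*W)*((2*W)*(5 + W)) = (2*W)*(2*W*(5 + W)) = 4*W²*(5 + W))
-33*p(2)*32 = -132*2²*(5 + 2)*32 = -132*4*7*32 = -33*112*32 = -3696*32 = -118272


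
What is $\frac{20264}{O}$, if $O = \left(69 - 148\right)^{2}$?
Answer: $\frac{20264}{6241} \approx 3.2469$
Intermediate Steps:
$O = 6241$ ($O = \left(-79\right)^{2} = 6241$)
$\frac{20264}{O} = \frac{20264}{6241}$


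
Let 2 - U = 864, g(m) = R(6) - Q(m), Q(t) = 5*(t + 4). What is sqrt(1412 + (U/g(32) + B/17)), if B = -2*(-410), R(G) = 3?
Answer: sqrt(13265182518)/3009 ≈ 38.277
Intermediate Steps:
Q(t) = 20 + 5*t (Q(t) = 5*(4 + t) = 20 + 5*t)
g(m) = -17 - 5*m (g(m) = 3 - (20 + 5*m) = 3 + (-20 - 5*m) = -17 - 5*m)
U = -862 (U = 2 - 1*864 = 2 - 864 = -862)
B = 820
sqrt(1412 + (U/g(32) + B/17)) = sqrt(1412 + (-862/(-17 - 5*32) + 820/17)) = sqrt(1412 + (-862/(-17 - 160) + 820*(1/17))) = sqrt(1412 + (-862/(-177) + 820/17)) = sqrt(1412 + (-862*(-1/177) + 820/17)) = sqrt(1412 + (862/177 + 820/17)) = sqrt(1412 + 159794/3009) = sqrt(4408502/3009) = sqrt(13265182518)/3009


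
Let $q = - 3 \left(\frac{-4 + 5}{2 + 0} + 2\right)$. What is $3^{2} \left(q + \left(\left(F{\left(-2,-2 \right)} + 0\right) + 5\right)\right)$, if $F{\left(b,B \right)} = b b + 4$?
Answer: $\frac{99}{2} \approx 49.5$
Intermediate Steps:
$F{\left(b,B \right)} = 4 + b^{2}$ ($F{\left(b,B \right)} = b^{2} + 4 = 4 + b^{2}$)
$q = - \frac{15}{2}$ ($q = - 3 \left(1 \cdot \frac{1}{2} + 2\right) = - 3 \left(\frac{1}{2} + 2\right) = \left(-3\right) \frac{5}{2} = - \frac{15}{2} \approx -7.5$)
$3^{2} \left(q + \left(\left(F{\left(-2,-2 \right)} + 0\right) + 5\right)\right) = 3^{2} \left(- \frac{15}{2} + \left(\left(\left(4 + \left(-2\right)^{2}\right) + 0\right) + 5\right)\right) = 9 \left(- \frac{15}{2} + \left(\left(\left(4 + 4\right) + 0\right) + 5\right)\right) = 9 \left(- \frac{15}{2} + \left(\left(8 + 0\right) + 5\right)\right) = 9 \left(- \frac{15}{2} + \left(8 + 5\right)\right) = 9 \left(- \frac{15}{2} + 13\right) = 9 \cdot \frac{11}{2} = \frac{99}{2}$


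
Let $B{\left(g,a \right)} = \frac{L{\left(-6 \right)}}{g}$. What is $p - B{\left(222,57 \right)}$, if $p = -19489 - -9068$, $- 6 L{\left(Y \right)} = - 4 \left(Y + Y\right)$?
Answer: $- \frac{1156727}{111} \approx -10421.0$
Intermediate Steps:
$L{\left(Y \right)} = \frac{4 Y}{3}$ ($L{\left(Y \right)} = - \frac{\left(-4\right) \left(Y + Y\right)}{6} = - \frac{\left(-4\right) 2 Y}{6} = - \frac{\left(-8\right) Y}{6} = \frac{4 Y}{3}$)
$p = -10421$ ($p = -19489 + 9068 = -10421$)
$B{\left(g,a \right)} = - \frac{8}{g}$ ($B{\left(g,a \right)} = \frac{\frac{4}{3} \left(-6\right)}{g} = - \frac{8}{g}$)
$p - B{\left(222,57 \right)} = -10421 - - \frac{8}{222} = -10421 - \left(-8\right) \frac{1}{222} = -10421 - - \frac{4}{111} = -10421 + \frac{4}{111} = - \frac{1156727}{111}$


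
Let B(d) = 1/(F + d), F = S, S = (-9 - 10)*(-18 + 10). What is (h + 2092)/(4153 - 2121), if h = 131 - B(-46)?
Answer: 235637/215392 ≈ 1.0940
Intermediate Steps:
S = 152 (S = -19*(-8) = 152)
F = 152
B(d) = 1/(152 + d)
h = 13885/106 (h = 131 - 1/(152 - 46) = 131 - 1/106 = 13885/106 ≈ 130.99)
(h + 2092)/(4153 - 2121) = (13885/106 + 2092)/(4153 - 2121) = (235637/106)/2032 = (235637/106)*(1/2032) = 235637/215392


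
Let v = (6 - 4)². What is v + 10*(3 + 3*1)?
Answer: 64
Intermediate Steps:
v = 4 (v = 2² = 4)
v + 10*(3 + 3*1) = 4 + 10*(3 + 3*1) = 4 + 10*(3 + 3) = 4 + 10*6 = 4 + 60 = 64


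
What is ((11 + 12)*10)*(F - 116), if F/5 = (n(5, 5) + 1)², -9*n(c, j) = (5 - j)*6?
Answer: -25530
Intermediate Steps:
n(c, j) = -10/3 + 2*j/3 (n(c, j) = -(5 - j)*6/9 = -(30 - 6*j)/9 = -10/3 + 2*j/3)
F = 5 (F = 5*((-10/3 + (⅔)*5) + 1)² = 5*((-10/3 + 10/3) + 1)² = 5*(0 + 1)² = 5*1² = 5*1 = 5)
((11 + 12)*10)*(F - 116) = ((11 + 12)*10)*(5 - 116) = (23*10)*(-111) = 230*(-111) = -25530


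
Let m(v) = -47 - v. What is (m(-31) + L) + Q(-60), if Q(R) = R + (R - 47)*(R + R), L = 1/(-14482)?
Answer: 184848247/14482 ≈ 12764.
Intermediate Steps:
L = -1/14482 ≈ -6.9051e-5
Q(R) = R + 2*R*(-47 + R) (Q(R) = R + (-47 + R)*(2*R) = R + 2*R*(-47 + R))
(m(-31) + L) + Q(-60) = ((-47 - 1*(-31)) - 1/14482) - 60*(-93 + 2*(-60)) = ((-47 + 31) - 1/14482) - 60*(-93 - 120) = (-16 - 1/14482) - 60*(-213) = -231713/14482 + 12780 = 184848247/14482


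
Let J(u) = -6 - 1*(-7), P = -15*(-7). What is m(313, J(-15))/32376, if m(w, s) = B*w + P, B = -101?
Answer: -7877/8094 ≈ -0.97319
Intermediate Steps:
P = 105
J(u) = 1 (J(u) = -6 + 7 = 1)
m(w, s) = 105 - 101*w (m(w, s) = -101*w + 105 = 105 - 101*w)
m(313, J(-15))/32376 = (105 - 101*313)/32376 = (105 - 31613)*(1/32376) = -31508*1/32376 = -7877/8094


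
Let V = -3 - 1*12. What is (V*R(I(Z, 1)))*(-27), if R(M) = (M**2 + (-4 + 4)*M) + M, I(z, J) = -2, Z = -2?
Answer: 810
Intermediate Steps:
V = -15 (V = -3 - 12 = -15)
R(M) = M + M**2 (R(M) = (M**2 + 0*M) + M = (M**2 + 0) + M = M**2 + M = M + M**2)
(V*R(I(Z, 1)))*(-27) = -(-30)*(1 - 2)*(-27) = -(-30)*(-1)*(-27) = -15*2*(-27) = -30*(-27) = 810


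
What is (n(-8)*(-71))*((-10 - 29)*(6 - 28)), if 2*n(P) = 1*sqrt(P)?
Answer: -60918*I*sqrt(2) ≈ -86151.0*I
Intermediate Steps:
n(P) = sqrt(P)/2 (n(P) = (1*sqrt(P))/2 = sqrt(P)/2)
(n(-8)*(-71))*((-10 - 29)*(6 - 28)) = ((sqrt(-8)/2)*(-71))*((-10 - 29)*(6 - 28)) = (((2*I*sqrt(2))/2)*(-71))*(-39*(-22)) = ((I*sqrt(2))*(-71))*858 = -71*I*sqrt(2)*858 = -60918*I*sqrt(2)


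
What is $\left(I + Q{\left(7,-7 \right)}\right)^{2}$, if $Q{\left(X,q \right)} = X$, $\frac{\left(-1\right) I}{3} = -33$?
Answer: $11236$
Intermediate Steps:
$I = 99$ ($I = \left(-3\right) \left(-33\right) = 99$)
$\left(I + Q{\left(7,-7 \right)}\right)^{2} = \left(99 + 7\right)^{2} = 106^{2} = 11236$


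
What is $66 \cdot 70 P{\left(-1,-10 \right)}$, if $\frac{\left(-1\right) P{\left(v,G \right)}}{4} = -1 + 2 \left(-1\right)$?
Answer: $55440$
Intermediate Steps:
$P{\left(v,G \right)} = 12$ ($P{\left(v,G \right)} = - 4 \left(-1 + 2 \left(-1\right)\right) = - 4 \left(-1 - 2\right) = \left(-4\right) \left(-3\right) = 12$)
$66 \cdot 70 P{\left(-1,-10 \right)} = 66 \cdot 70 \cdot 12 = 4620 \cdot 12 = 55440$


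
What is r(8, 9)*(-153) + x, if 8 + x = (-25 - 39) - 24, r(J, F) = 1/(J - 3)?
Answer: -633/5 ≈ -126.60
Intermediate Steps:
r(J, F) = 1/(-3 + J)
x = -96 (x = -8 + ((-25 - 39) - 24) = -8 + (-64 - 24) = -8 - 88 = -96)
r(8, 9)*(-153) + x = -153/(-3 + 8) - 96 = -153/5 - 96 = -633/5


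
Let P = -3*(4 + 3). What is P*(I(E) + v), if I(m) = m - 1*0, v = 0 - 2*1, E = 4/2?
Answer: 0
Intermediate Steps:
E = 2 (E = 4*(½) = 2)
v = -2 (v = 0 - 2 = -2)
I(m) = m (I(m) = m + 0 = m)
P = -21 (P = -3*7 = -21)
P*(I(E) + v) = -21*(2 - 2) = -21*0 = 0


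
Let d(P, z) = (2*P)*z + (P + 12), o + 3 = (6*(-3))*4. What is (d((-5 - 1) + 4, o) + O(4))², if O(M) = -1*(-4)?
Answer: 98596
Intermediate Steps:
O(M) = 4
o = -75 (o = -3 + (6*(-3))*4 = -3 - 18*4 = -3 - 72 = -75)
d(P, z) = 12 + P + 2*P*z (d(P, z) = 2*P*z + (12 + P) = 12 + P + 2*P*z)
(d((-5 - 1) + 4, o) + O(4))² = ((12 + ((-5 - 1) + 4) + 2*((-5 - 1) + 4)*(-75)) + 4)² = ((12 + (-6 + 4) + 2*(-6 + 4)*(-75)) + 4)² = ((12 - 2 + 2*(-2)*(-75)) + 4)² = ((12 - 2 + 300) + 4)² = (310 + 4)² = 314² = 98596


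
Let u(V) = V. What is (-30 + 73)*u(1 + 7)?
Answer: 344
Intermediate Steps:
(-30 + 73)*u(1 + 7) = (-30 + 73)*(1 + 7) = 43*8 = 344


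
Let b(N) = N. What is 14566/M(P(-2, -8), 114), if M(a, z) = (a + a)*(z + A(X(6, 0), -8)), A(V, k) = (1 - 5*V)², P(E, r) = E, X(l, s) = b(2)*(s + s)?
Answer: -7283/230 ≈ -31.665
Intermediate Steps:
X(l, s) = 4*s (X(l, s) = 2*(s + s) = 2*(2*s) = 4*s)
M(a, z) = 2*a*(1 + z) (M(a, z) = (a + a)*(z + (-1 + 5*(4*0))²) = (2*a)*(z + (-1 + 5*0)²) = (2*a)*(z + (-1 + 0)²) = (2*a)*(z + (-1)²) = (2*a)*(z + 1) = (2*a)*(1 + z) = 2*a*(1 + z))
14566/M(P(-2, -8), 114) = 14566/((2*(-2)*(1 + 114))) = 14566/((2*(-2)*115)) = 14566/(-460) = 14566*(-1/460) = -7283/230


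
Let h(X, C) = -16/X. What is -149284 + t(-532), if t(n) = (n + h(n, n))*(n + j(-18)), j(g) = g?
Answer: 19058828/133 ≈ 1.4330e+5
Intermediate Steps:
t(n) = (-18 + n)*(n - 16/n) (t(n) = (n - 16/n)*(n - 18) = (n - 16/n)*(-18 + n) = (-18 + n)*(n - 16/n))
-149284 + t(-532) = -149284 + (-16 + (-532)² - 18*(-532) + 288/(-532)) = -149284 + (-16 + 283024 + 9576 + 288*(-1/532)) = -149284 + (-16 + 283024 + 9576 - 72/133) = -149284 + 38913600/133 = 19058828/133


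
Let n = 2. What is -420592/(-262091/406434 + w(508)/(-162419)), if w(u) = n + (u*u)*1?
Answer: 27764373076796832/147455354773 ≈ 1.8829e+5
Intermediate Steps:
w(u) = 2 + u² (w(u) = 2 + (u*u)*1 = 2 + u²*1 = 2 + u²)
-420592/(-262091/406434 + w(508)/(-162419)) = -420592/(-262091/406434 + (2 + 508²)/(-162419)) = -420592/(-262091*1/406434 + (2 + 258064)*(-1/162419)) = -420592/(-262091/406434 + 258066*(-1/162419)) = -420592/(-262091/406434 - 258066/162419) = -420592/(-147455354773/66012603846) = -420592*(-66012603846/147455354773) = 27764373076796832/147455354773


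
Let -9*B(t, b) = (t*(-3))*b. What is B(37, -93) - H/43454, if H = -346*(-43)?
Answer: -24928308/21727 ≈ -1147.3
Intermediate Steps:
H = 14878
B(t, b) = b*t/3 (B(t, b) = -t*(-3)*b/9 = -(-3*t)*b/9 = -(-1)*b*t/3 = b*t/3)
B(37, -93) - H/43454 = (⅓)*(-93)*37 - 14878/43454 = -1147 - 14878/43454 = -1147 - 1*7439/21727 = -1147 - 7439/21727 = -24928308/21727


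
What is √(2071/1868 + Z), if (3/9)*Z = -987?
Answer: I*√2582078959/934 ≈ 54.405*I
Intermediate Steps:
Z = -2961 (Z = 3*(-987) = -2961)
√(2071/1868 + Z) = √(2071/1868 - 2961) = √(-5529077/1868) = I*√2582078959/934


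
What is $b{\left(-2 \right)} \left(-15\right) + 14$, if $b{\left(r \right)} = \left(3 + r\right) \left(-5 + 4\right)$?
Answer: $29$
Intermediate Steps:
$b{\left(r \right)} = -3 - r$ ($b{\left(r \right)} = \left(3 + r\right) \left(-1\right) = -3 - r$)
$b{\left(-2 \right)} \left(-15\right) + 14 = \left(-3 - -2\right) \left(-15\right) + 14 = \left(-3 + 2\right) \left(-15\right) + 14 = \left(-1\right) \left(-15\right) + 14 = 15 + 14 = 29$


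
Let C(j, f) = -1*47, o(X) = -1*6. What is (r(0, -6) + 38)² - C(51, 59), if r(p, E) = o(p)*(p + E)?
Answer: 5523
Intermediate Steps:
o(X) = -6
r(p, E) = -6*E - 6*p (r(p, E) = -6*(p + E) = -6*(E + p) = -6*E - 6*p)
C(j, f) = -47
(r(0, -6) + 38)² - C(51, 59) = ((-6*(-6) - 6*0) + 38)² - 1*(-47) = ((36 + 0) + 38)² + 47 = (36 + 38)² + 47 = 74² + 47 = 5476 + 47 = 5523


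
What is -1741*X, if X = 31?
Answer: -53971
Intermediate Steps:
-1741*X = -1741*31 = -53971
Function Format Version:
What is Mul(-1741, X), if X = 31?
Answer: -53971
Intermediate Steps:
Mul(-1741, X) = Mul(-1741, 31) = -53971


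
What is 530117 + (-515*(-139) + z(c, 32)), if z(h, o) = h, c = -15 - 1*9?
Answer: 601678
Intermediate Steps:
c = -24 (c = -15 - 9 = -24)
530117 + (-515*(-139) + z(c, 32)) = 530117 + (-515*(-139) - 24) = 530117 + (71585 - 24) = 530117 + 71561 = 601678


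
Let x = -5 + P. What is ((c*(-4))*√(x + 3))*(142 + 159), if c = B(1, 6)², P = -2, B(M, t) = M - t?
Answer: -60200*I ≈ -60200.0*I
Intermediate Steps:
x = -7 (x = -5 - 2 = -7)
c = 25 (c = (1 - 1*6)² = (1 - 6)² = (-5)² = 25)
((c*(-4))*√(x + 3))*(142 + 159) = ((25*(-4))*√(-7 + 3))*(142 + 159) = -200*I*301 = -60200*I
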